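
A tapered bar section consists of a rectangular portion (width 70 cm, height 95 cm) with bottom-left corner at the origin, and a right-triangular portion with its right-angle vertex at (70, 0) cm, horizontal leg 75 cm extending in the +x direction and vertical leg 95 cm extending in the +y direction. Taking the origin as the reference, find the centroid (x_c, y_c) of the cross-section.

x_c = 55.93 cm, y_c = 41.98 cm

rectangular portion: A = 70 × 95 = 6650.00, centroid at (35.00, 47.50).
triangular portion: A = ½·75·95 = 3562.50, centroid at (95.00, 31.67).
ΣA = 10212.50 cm²
ΣAx_c = (6650.00)(35.00) + (3562.50)(95.00) = 571187.50 cm³
ΣAy_c = (6650.00)(47.50) + (3562.50)(31.67) = 428687.50 cm³
x_c = 571187.50 / 10212.50 = 55.93 cm
y_c = 428687.50 / 10212.50 = 41.98 cm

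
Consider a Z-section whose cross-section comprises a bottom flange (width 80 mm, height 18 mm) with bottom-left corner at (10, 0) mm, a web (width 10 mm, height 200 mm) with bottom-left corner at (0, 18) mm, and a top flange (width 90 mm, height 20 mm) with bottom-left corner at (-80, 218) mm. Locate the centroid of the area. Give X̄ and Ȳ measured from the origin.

bottom flange: A = 80 × 18 = 1440.00, centroid at (50.00, 9.00).
web: A = 10 × 200 = 2000.00, centroid at (5.00, 118.00).
top flange: A = 90 × 20 = 1800.00, centroid at (-35.00, 228.00).
ΣA = 5240.00 mm², ΣAX̄ = 19000.00 mm³, ΣAȲ = 659360.00 mm³.
X̄ = 19000.00/5240.00 = 3.63 mm; Ȳ = 659360.00/5240.00 = 125.83 mm.

X̄ = 3.63 mm, Ȳ = 125.83 mm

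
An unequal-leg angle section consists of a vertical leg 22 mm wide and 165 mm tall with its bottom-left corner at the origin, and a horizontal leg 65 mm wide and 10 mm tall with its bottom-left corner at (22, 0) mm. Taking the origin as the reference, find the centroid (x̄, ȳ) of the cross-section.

x̄ = 17.61 mm, ȳ = 70.73 mm

Part | A | x̄ᵢ | ȳᵢ | A·x̄ᵢ | A·ȳᵢ
vertical leg | 3630.00 | 11.00 | 82.50 | 39930.00 | 299475.00
horizontal leg | 650.00 | 54.50 | 5.00 | 35425.00 | 3250.00
Σ | 4280.00 |  |  | 75355.00 | 302725.00
x̄ = 75355.00 / 4280.00 = 17.61 mm
ȳ = 302725.00 / 4280.00 = 70.73 mm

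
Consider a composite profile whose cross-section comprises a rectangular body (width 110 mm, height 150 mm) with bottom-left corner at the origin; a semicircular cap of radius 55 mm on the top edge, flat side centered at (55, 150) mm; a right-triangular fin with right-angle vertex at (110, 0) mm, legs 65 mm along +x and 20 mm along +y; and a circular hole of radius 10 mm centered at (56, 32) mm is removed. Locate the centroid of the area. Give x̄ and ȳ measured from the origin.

x̄ = 57.29 mm, ȳ = 95.21 mm

Part | A | x̄ᵢ | ȳᵢ | A·x̄ᵢ | A·ȳᵢ
rectangular body | 16500.00 | 55.00 | 75.00 | 907500.00 | 1237500.00
semicircular top | 4751.66 | 55.00 | 173.34 | 261341.24 | 823665.50
triangular fin | 650.00 | 131.67 | 6.67 | 85583.33 | 4333.33
hole | -314.16 | 56.00 | 32.00 | -17592.92 | -10053.10
Σ | 21587.50 |  |  | 1236831.65 | 2055445.74
x̄ = 1236831.65 / 21587.50 = 57.29 mm
ȳ = 2055445.74 / 21587.50 = 95.21 mm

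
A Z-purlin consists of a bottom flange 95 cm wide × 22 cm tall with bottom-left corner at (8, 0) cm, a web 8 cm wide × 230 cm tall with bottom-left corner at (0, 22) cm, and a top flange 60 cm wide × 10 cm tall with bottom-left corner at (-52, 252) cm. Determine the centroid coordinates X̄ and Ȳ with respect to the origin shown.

bottom flange: A = 95 × 22 = 2090.00, centroid at (55.50, 11.00).
web: A = 8 × 230 = 1840.00, centroid at (4.00, 137.00).
top flange: A = 60 × 10 = 600.00, centroid at (-22.00, 257.00).
ΣA = 4530.00 cm²
ΣAX̄ = (2090.00)(55.50) + (1840.00)(4.00) + (600.00)(-22.00) = 110155.00 cm³
ΣAȲ = (2090.00)(11.00) + (1840.00)(137.00) + (600.00)(257.00) = 429270.00 cm³
X̄ = 110155.00 / 4530.00 = 24.32 cm
Ȳ = 429270.00 / 4530.00 = 94.76 cm

X̄ = 24.32 cm, Ȳ = 94.76 cm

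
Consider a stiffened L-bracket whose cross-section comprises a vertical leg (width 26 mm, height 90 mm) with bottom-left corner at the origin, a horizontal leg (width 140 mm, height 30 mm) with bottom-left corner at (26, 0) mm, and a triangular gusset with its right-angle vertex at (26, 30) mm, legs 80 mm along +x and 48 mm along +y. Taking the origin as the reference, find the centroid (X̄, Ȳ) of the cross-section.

X̄ = 63.21 mm, Ȳ = 30.33 mm

vertical leg: A = 26 × 90 = 2340.00, centroid at (13.00, 45.00).
horizontal leg: A = 140 × 30 = 4200.00, centroid at (96.00, 15.00).
gusset: A = ½·80·48 = 1920.00, centroid at (52.67, 46.00).
ΣA = 8460.00 mm², ΣAX̄ = 534740.00 mm³, ΣAȲ = 256620.00 mm³.
X̄ = 534740.00/8460.00 = 63.21 mm; Ȳ = 256620.00/8460.00 = 30.33 mm.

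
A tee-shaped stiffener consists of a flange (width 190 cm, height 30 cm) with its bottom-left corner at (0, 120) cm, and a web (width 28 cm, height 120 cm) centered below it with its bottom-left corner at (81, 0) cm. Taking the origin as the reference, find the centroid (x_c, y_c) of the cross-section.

web: A = 28 × 120 = 3360.00, centroid at (95.00, 60.00).
flange: A = 190 × 30 = 5700.00, centroid at (95.00, 135.00).
ΣA = 9060.00 cm²
ΣAx_c = (3360.00)(95.00) + (5700.00)(95.00) = 860700.00 cm³
ΣAy_c = (3360.00)(60.00) + (5700.00)(135.00) = 971100.00 cm³
x_c = 860700.00 / 9060.00 = 95.00 cm
y_c = 971100.00 / 9060.00 = 107.19 cm

x_c = 95.00 cm, y_c = 107.19 cm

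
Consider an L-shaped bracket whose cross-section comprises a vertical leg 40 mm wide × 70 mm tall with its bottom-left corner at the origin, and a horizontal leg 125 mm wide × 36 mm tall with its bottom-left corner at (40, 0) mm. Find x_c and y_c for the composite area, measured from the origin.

Part | A | x̄ᵢ | ȳᵢ | A·x̄ᵢ | A·ȳᵢ
vertical leg | 2800.00 | 20.00 | 35.00 | 56000.00 | 98000.00
horizontal leg | 4500.00 | 102.50 | 18.00 | 461250.00 | 81000.00
Σ | 7300.00 |  |  | 517250.00 | 179000.00
x_c = 517250.00 / 7300.00 = 70.86 mm
y_c = 179000.00 / 7300.00 = 24.52 mm

x_c = 70.86 mm, y_c = 24.52 mm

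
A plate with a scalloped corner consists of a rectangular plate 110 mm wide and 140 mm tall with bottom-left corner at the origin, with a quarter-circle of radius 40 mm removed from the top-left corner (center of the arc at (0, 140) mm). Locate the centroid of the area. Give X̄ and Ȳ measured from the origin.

Part | A | x̄ᵢ | ȳᵢ | A·x̄ᵢ | A·ȳᵢ
plate | 15400.00 | 55.00 | 70.00 | 847000.00 | 1078000.00
removed quarter-circle | -1256.64 | 16.98 | 123.02 | -21333.33 | -154595.86
Σ | 14143.36 |  |  | 825666.67 | 923404.14
X̄ = 825666.67 / 14143.36 = 58.38 mm
Ȳ = 923404.14 / 14143.36 = 65.29 mm

X̄ = 58.38 mm, Ȳ = 65.29 mm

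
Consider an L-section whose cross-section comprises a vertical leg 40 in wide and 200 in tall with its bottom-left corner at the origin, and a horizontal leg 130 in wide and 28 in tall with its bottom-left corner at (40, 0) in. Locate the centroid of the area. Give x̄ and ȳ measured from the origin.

Part | A | x̄ᵢ | ȳᵢ | A·x̄ᵢ | A·ȳᵢ
vertical leg | 8000.00 | 20.00 | 100.00 | 160000.00 | 800000.00
horizontal leg | 3640.00 | 105.00 | 14.00 | 382200.00 | 50960.00
Σ | 11640.00 |  |  | 542200.00 | 850960.00
x̄ = 542200.00 / 11640.00 = 46.58 in
ȳ = 850960.00 / 11640.00 = 73.11 in

x̄ = 46.58 in, ȳ = 73.11 in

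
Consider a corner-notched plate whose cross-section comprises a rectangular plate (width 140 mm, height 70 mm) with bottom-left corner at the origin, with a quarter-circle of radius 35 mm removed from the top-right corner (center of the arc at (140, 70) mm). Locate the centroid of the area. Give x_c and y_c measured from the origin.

Part | A | x̄ᵢ | ȳᵢ | A·x̄ᵢ | A·ȳᵢ
plate | 9800.00 | 70.00 | 35.00 | 686000.00 | 343000.00
removed quarter-circle | -962.11 | 125.15 | 55.15 | -120404.12 | -53056.23
Σ | 8837.89 |  |  | 565595.88 | 289943.77
x_c = 565595.88 / 8837.89 = 64.00 mm
y_c = 289943.77 / 8837.89 = 32.81 mm

x_c = 64.00 mm, y_c = 32.81 mm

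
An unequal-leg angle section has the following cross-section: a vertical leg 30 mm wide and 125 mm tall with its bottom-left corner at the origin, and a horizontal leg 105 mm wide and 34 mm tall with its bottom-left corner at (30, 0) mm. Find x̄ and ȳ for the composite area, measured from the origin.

vertical leg: A = 30 × 125 = 3750.00, centroid at (15.00, 62.50).
horizontal leg: A = 105 × 34 = 3570.00, centroid at (82.50, 17.00).
ΣA = 7320.00 mm², ΣAx̄ = 350775.00 mm³, ΣAȳ = 295065.00 mm³.
x̄ = 350775.00/7320.00 = 47.92 mm; ȳ = 295065.00/7320.00 = 40.31 mm.

x̄ = 47.92 mm, ȳ = 40.31 mm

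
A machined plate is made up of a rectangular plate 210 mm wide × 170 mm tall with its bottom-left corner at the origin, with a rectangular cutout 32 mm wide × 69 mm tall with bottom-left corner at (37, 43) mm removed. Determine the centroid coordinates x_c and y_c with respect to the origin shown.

plate: A = 210 × 170 = 35700.00, centroid at (105.00, 85.00).
hole: A = −(32 × 69) = -2208.00, centroid at (53.00, 77.50).
ΣA = 33492.00 mm², ΣAx_c = 3631476.00 mm³, ΣAy_c = 2863380.00 mm³.
x_c = 3631476.00/33492.00 = 108.43 mm; y_c = 2863380.00/33492.00 = 85.49 mm.

x_c = 108.43 mm, y_c = 85.49 mm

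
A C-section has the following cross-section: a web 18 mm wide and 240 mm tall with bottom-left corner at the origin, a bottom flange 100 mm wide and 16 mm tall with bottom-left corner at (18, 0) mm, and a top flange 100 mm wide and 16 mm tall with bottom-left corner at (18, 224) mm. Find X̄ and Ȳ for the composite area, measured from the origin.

X̄ = 34.11 mm, Ȳ = 120.00 mm

web: A = 18 × 240 = 4320.00, centroid at (9.00, 120.00).
bottom flange: A = 100 × 16 = 1600.00, centroid at (68.00, 8.00).
top flange: A = 100 × 16 = 1600.00, centroid at (68.00, 232.00).
ΣA = 7520.00 mm²
ΣAX̄ = (4320.00)(9.00) + (1600.00)(68.00) + (1600.00)(68.00) = 256480.00 mm³
ΣAȲ = (4320.00)(120.00) + (1600.00)(8.00) + (1600.00)(232.00) = 902400.00 mm³
X̄ = 256480.00 / 7520.00 = 34.11 mm
Ȳ = 902400.00 / 7520.00 = 120.00 mm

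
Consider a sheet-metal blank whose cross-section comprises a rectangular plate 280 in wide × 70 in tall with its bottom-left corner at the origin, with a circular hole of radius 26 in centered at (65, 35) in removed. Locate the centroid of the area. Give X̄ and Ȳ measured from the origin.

X̄ = 149.11 in, Ȳ = 35.00 in

Part | A | x̄ᵢ | ȳᵢ | A·x̄ᵢ | A·ȳᵢ
plate | 19600.00 | 140.00 | 35.00 | 2744000.00 | 686000.00
hole | -2123.72 | 65.00 | 35.00 | -138041.58 | -74330.08
Σ | 17476.28 |  |  | 2605958.42 | 611669.92
X̄ = 2605958.42 / 17476.28 = 149.11 in
Ȳ = 611669.92 / 17476.28 = 35.00 in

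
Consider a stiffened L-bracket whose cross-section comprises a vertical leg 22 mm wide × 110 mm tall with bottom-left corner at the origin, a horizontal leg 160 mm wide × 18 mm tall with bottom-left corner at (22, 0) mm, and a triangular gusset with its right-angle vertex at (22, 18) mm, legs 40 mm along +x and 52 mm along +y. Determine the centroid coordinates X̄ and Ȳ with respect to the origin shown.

X̄ = 56.33 mm, Ȳ = 30.88 mm

Part | A | x̄ᵢ | ȳᵢ | A·x̄ᵢ | A·ȳᵢ
vertical leg | 2420.00 | 11.00 | 55.00 | 26620.00 | 133100.00
horizontal leg | 2880.00 | 102.00 | 9.00 | 293760.00 | 25920.00
gusset | 1040.00 | 35.33 | 35.33 | 36746.67 | 36746.67
Σ | 6340.00 |  |  | 357126.67 | 195766.67
X̄ = 357126.67 / 6340.00 = 56.33 mm
Ȳ = 195766.67 / 6340.00 = 30.88 mm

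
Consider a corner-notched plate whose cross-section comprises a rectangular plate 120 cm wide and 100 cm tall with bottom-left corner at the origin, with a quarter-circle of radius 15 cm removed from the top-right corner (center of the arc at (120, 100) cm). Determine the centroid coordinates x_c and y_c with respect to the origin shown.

x_c = 59.20 cm, y_c = 49.35 cm

plate: A = 120 × 100 = 12000.00, centroid at (60.00, 50.00).
removed quarter-circle: A = −¼π·15² = -176.71, centroid at (113.63, 93.63).
ΣA = 11823.29 cm²
ΣAx_c = (12000.00)(60.00) + (-176.71)(113.63) = 699919.25 cm³
ΣAy_c = (12000.00)(50.00) + (-176.71)(93.63) = 583453.54 cm³
x_c = 699919.25 / 11823.29 = 59.20 cm
y_c = 583453.54 / 11823.29 = 49.35 cm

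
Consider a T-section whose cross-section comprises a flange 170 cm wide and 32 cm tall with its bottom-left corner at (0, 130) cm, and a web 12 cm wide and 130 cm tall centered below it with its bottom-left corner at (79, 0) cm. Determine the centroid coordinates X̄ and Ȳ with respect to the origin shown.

X̄ = 85.00 cm, Ȳ = 127.95 cm

Part | A | x̄ᵢ | ȳᵢ | A·x̄ᵢ | A·ȳᵢ
web | 1560.00 | 85.00 | 65.00 | 132600.00 | 101400.00
flange | 5440.00 | 85.00 | 146.00 | 462400.00 | 794240.00
Σ | 7000.00 |  |  | 595000.00 | 895640.00
X̄ = 595000.00 / 7000.00 = 85.00 cm
Ȳ = 895640.00 / 7000.00 = 127.95 cm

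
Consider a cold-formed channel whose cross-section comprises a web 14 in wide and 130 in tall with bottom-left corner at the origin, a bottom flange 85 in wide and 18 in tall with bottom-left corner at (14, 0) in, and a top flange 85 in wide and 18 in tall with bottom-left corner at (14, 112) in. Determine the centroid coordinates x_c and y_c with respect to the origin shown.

Part | A | x̄ᵢ | ȳᵢ | A·x̄ᵢ | A·ȳᵢ
web | 1820.00 | 7.00 | 65.00 | 12740.00 | 118300.00
bottom flange | 1530.00 | 56.50 | 9.00 | 86445.00 | 13770.00
top flange | 1530.00 | 56.50 | 121.00 | 86445.00 | 185130.00
Σ | 4880.00 |  |  | 185630.00 | 317200.00
x_c = 185630.00 / 4880.00 = 38.04 in
y_c = 317200.00 / 4880.00 = 65.00 in

x_c = 38.04 in, y_c = 65.00 in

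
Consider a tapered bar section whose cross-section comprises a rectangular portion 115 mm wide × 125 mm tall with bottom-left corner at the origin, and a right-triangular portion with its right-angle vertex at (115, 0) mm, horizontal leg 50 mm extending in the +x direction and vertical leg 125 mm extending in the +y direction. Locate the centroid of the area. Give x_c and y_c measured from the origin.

rectangular portion: A = 115 × 125 = 14375.00, centroid at (57.50, 62.50).
triangular portion: A = ½·50·125 = 3125.00, centroid at (131.67, 41.67).
ΣA = 17500.00 mm²
ΣAx_c = (14375.00)(57.50) + (3125.00)(131.67) = 1238020.83 mm³
ΣAy_c = (14375.00)(62.50) + (3125.00)(41.67) = 1028645.83 mm³
x_c = 1238020.83 / 17500.00 = 70.74 mm
y_c = 1028645.83 / 17500.00 = 58.78 mm

x_c = 70.74 mm, y_c = 58.78 mm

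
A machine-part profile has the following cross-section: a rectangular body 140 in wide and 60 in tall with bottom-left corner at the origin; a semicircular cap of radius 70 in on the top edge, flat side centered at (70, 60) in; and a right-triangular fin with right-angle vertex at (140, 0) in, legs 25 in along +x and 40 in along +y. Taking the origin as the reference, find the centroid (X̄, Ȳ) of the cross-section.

rectangular body: A = 140 × 60 = 8400.00, centroid at (70.00, 30.00).
semicircular top: A = ½π·70² = 7696.90, centroid at (70.00, 89.71).
triangular fin: A = ½·25·40 = 500.00, centroid at (148.33, 13.33).
ΣA = 16596.90 in²
ΣAX̄ = (8400.00)(70.00) + (7696.90)(70.00) + (500.00)(148.33) = 1200949.81 in³
ΣAȲ = (8400.00)(30.00) + (7696.90)(89.71) + (500.00)(13.33) = 949147.45 in³
X̄ = 1200949.81 / 16596.90 = 72.36 in
Ȳ = 949147.45 / 16596.90 = 57.19 in

X̄ = 72.36 in, Ȳ = 57.19 in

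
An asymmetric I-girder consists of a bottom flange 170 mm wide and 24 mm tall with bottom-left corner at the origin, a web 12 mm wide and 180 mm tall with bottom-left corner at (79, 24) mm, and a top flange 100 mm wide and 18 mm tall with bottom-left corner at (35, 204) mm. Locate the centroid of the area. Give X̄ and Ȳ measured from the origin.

X̄ = 85.00 mm, Ȳ = 84.40 mm

Part | A | x̄ᵢ | ȳᵢ | A·x̄ᵢ | A·ȳᵢ
bottom flange | 4080.00 | 85.00 | 12.00 | 346800.00 | 48960.00
web | 2160.00 | 85.00 | 114.00 | 183600.00 | 246240.00
top flange | 1800.00 | 85.00 | 213.00 | 153000.00 | 383400.00
Σ | 8040.00 |  |  | 683400.00 | 678600.00
X̄ = 683400.00 / 8040.00 = 85.00 mm
Ȳ = 678600.00 / 8040.00 = 84.40 mm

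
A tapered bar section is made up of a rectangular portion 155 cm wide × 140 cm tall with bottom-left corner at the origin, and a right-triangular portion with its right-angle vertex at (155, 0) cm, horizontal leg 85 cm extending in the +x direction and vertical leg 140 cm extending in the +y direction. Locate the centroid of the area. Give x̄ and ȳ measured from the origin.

x̄ = 100.27 cm, ȳ = 64.98 cm

rectangular portion: A = 155 × 140 = 21700.00, centroid at (77.50, 70.00).
triangular portion: A = ½·85·140 = 5950.00, centroid at (183.33, 46.67).
ΣA = 27650.00 cm², ΣAx̄ = 2772583.33 cm³, ΣAȳ = 1796666.67 cm³.
x̄ = 2772583.33/27650.00 = 100.27 cm; ȳ = 1796666.67/27650.00 = 64.98 cm.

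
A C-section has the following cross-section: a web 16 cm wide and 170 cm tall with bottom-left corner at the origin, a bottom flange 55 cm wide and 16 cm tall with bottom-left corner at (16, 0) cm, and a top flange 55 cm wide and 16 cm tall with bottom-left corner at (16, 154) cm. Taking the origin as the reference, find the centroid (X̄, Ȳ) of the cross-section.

X̄ = 21.95 cm, Ȳ = 85.00 cm

web: A = 16 × 170 = 2720.00, centroid at (8.00, 85.00).
bottom flange: A = 55 × 16 = 880.00, centroid at (43.50, 8.00).
top flange: A = 55 × 16 = 880.00, centroid at (43.50, 162.00).
ΣA = 4480.00 cm², ΣAX̄ = 98320.00 cm³, ΣAȲ = 380800.00 cm³.
X̄ = 98320.00/4480.00 = 21.95 cm; Ȳ = 380800.00/4480.00 = 85.00 cm.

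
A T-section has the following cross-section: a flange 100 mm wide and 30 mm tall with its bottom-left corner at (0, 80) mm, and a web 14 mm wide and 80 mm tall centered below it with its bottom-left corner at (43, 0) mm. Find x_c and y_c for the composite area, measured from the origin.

web: A = 14 × 80 = 1120.00, centroid at (50.00, 40.00).
flange: A = 100 × 30 = 3000.00, centroid at (50.00, 95.00).
ΣA = 4120.00 mm², ΣAx_c = 206000.00 mm³, ΣAy_c = 329800.00 mm³.
x_c = 206000.00/4120.00 = 50.00 mm; y_c = 329800.00/4120.00 = 80.05 mm.

x_c = 50.00 mm, y_c = 80.05 mm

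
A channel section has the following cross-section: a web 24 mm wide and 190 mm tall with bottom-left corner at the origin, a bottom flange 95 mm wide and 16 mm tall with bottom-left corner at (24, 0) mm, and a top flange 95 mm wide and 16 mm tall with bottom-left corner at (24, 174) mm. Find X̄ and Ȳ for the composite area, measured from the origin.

X̄ = 35.80 mm, Ȳ = 95.00 mm

Part | A | x̄ᵢ | ȳᵢ | A·x̄ᵢ | A·ȳᵢ
web | 4560.00 | 12.00 | 95.00 | 54720.00 | 433200.00
bottom flange | 1520.00 | 71.50 | 8.00 | 108680.00 | 12160.00
top flange | 1520.00 | 71.50 | 182.00 | 108680.00 | 276640.00
Σ | 7600.00 |  |  | 272080.00 | 722000.00
X̄ = 272080.00 / 7600.00 = 35.80 mm
Ȳ = 722000.00 / 7600.00 = 95.00 mm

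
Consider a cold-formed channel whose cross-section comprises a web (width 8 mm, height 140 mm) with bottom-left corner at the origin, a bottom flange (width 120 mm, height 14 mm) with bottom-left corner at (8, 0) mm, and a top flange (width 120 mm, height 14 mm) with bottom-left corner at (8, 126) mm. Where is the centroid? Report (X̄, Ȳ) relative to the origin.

Part | A | x̄ᵢ | ȳᵢ | A·x̄ᵢ | A·ȳᵢ
web | 1120.00 | 4.00 | 70.00 | 4480.00 | 78400.00
bottom flange | 1680.00 | 68.00 | 7.00 | 114240.00 | 11760.00
top flange | 1680.00 | 68.00 | 133.00 | 114240.00 | 223440.00
Σ | 4480.00 |  |  | 232960.00 | 313600.00
X̄ = 232960.00 / 4480.00 = 52.00 mm
Ȳ = 313600.00 / 4480.00 = 70.00 mm

X̄ = 52.00 mm, Ȳ = 70.00 mm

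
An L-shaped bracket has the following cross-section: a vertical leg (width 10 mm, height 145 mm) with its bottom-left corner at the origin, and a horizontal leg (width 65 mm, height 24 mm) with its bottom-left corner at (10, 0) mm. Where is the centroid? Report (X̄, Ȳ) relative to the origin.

Part | A | x̄ᵢ | ȳᵢ | A·x̄ᵢ | A·ȳᵢ
vertical leg | 1450.00 | 5.00 | 72.50 | 7250.00 | 105125.00
horizontal leg | 1560.00 | 42.50 | 12.00 | 66300.00 | 18720.00
Σ | 3010.00 |  |  | 73550.00 | 123845.00
X̄ = 73550.00 / 3010.00 = 24.44 mm
Ȳ = 123845.00 / 3010.00 = 41.14 mm

X̄ = 24.44 mm, Ȳ = 41.14 mm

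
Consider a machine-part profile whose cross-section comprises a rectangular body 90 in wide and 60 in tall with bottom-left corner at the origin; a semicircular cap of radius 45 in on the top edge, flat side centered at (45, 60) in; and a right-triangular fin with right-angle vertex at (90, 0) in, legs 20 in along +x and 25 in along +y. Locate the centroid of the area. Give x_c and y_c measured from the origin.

x_c = 46.46 in, y_c = 47.07 in

rectangular body: A = 90 × 60 = 5400.00, centroid at (45.00, 30.00).
semicircular top: A = ½π·45² = 3180.86, centroid at (45.00, 79.10).
triangular fin: A = ½·20·25 = 250.00, centroid at (96.67, 8.33).
ΣA = 8830.86 in²
ΣAx_c = (5400.00)(45.00) + (3180.86)(45.00) + (250.00)(96.67) = 410305.48 in³
ΣAy_c = (5400.00)(30.00) + (3180.86)(79.10) + (250.00)(8.33) = 415685.09 in³
x_c = 410305.48 / 8830.86 = 46.46 in
y_c = 415685.09 / 8830.86 = 47.07 in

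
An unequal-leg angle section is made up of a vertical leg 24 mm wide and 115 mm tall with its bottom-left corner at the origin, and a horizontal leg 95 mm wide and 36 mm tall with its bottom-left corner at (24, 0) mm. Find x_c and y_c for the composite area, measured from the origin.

x_c = 44.93 mm, y_c = 35.64 mm

Part | A | x̄ᵢ | ȳᵢ | A·x̄ᵢ | A·ȳᵢ
vertical leg | 2760.00 | 12.00 | 57.50 | 33120.00 | 158700.00
horizontal leg | 3420.00 | 71.50 | 18.00 | 244530.00 | 61560.00
Σ | 6180.00 |  |  | 277650.00 | 220260.00
x_c = 277650.00 / 6180.00 = 44.93 mm
y_c = 220260.00 / 6180.00 = 35.64 mm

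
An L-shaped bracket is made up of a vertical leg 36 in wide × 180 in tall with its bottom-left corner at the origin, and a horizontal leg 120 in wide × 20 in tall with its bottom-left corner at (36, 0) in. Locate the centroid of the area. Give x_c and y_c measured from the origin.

vertical leg: A = 36 × 180 = 6480.00, centroid at (18.00, 90.00).
horizontal leg: A = 120 × 20 = 2400.00, centroid at (96.00, 10.00).
ΣA = 8880.00 in²
ΣAx_c = (6480.00)(18.00) + (2400.00)(96.00) = 347040.00 in³
ΣAy_c = (6480.00)(90.00) + (2400.00)(10.00) = 607200.00 in³
x_c = 347040.00 / 8880.00 = 39.08 in
y_c = 607200.00 / 8880.00 = 68.38 in

x_c = 39.08 in, y_c = 68.38 in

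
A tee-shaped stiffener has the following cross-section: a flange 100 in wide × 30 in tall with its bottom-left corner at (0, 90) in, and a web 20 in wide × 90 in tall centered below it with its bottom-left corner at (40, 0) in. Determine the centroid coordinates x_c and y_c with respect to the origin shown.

web: A = 20 × 90 = 1800.00, centroid at (50.00, 45.00).
flange: A = 100 × 30 = 3000.00, centroid at (50.00, 105.00).
ΣA = 4800.00 in², ΣAx_c = 240000.00 in³, ΣAy_c = 396000.00 in³.
x_c = 240000.00/4800.00 = 50.00 in; y_c = 396000.00/4800.00 = 82.50 in.

x_c = 50.00 in, y_c = 82.50 in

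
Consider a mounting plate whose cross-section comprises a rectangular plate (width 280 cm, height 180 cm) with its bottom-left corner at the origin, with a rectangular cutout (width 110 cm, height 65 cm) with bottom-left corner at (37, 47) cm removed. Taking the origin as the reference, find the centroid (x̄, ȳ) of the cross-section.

x̄ = 147.94 cm, ȳ = 91.74 cm

plate: A = 280 × 180 = 50400.00, centroid at (140.00, 90.00).
hole: A = −(110 × 65) = -7150.00, centroid at (92.00, 79.50).
ΣA = 43250.00 cm²
ΣAx̄ = (50400.00)(140.00) + (-7150.00)(92.00) = 6398200.00 cm³
ΣAȳ = (50400.00)(90.00) + (-7150.00)(79.50) = 3967575.00 cm³
x̄ = 6398200.00 / 43250.00 = 147.94 cm
ȳ = 3967575.00 / 43250.00 = 91.74 cm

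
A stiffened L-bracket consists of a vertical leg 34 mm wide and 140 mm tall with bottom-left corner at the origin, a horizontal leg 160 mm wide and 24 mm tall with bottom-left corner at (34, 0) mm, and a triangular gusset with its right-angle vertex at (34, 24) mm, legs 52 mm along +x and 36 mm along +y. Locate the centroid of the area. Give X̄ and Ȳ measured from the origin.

X̄ = 59.43 mm, Ȳ = 43.31 mm

Part | A | x̄ᵢ | ȳᵢ | A·x̄ᵢ | A·ȳᵢ
vertical leg | 4760.00 | 17.00 | 70.00 | 80920.00 | 333200.00
horizontal leg | 3840.00 | 114.00 | 12.00 | 437760.00 | 46080.00
gusset | 936.00 | 51.33 | 36.00 | 48048.00 | 33696.00
Σ | 9536.00 |  |  | 566728.00 | 412976.00
X̄ = 566728.00 / 9536.00 = 59.43 mm
Ȳ = 412976.00 / 9536.00 = 43.31 mm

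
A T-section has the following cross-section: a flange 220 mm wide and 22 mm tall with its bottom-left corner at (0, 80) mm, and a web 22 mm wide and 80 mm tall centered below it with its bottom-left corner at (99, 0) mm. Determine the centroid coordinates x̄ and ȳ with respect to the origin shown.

x̄ = 110.00 mm, ȳ = 77.40 mm

web: A = 22 × 80 = 1760.00, centroid at (110.00, 40.00).
flange: A = 220 × 22 = 4840.00, centroid at (110.00, 91.00).
ΣA = 6600.00 mm², ΣAx̄ = 726000.00 mm³, ΣAȳ = 510840.00 mm³.
x̄ = 726000.00/6600.00 = 110.00 mm; ȳ = 510840.00/6600.00 = 77.40 mm.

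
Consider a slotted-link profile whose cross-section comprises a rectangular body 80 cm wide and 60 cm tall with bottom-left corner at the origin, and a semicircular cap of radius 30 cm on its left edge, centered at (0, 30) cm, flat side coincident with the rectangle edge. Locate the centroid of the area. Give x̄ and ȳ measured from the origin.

Part | A | x̄ᵢ | ȳᵢ | A·x̄ᵢ | A·ȳᵢ
rectangular body | 4800.00 | 40.00 | 30.00 | 192000.00 | 144000.00
semicircular end | 1413.72 | -12.73 | 30.00 | -18000.00 | 42411.50
Σ | 6213.72 |  |  | 174000.00 | 186411.50
x̄ = 174000.00 / 6213.72 = 28.00 cm
ȳ = 186411.50 / 6213.72 = 30.00 cm

x̄ = 28.00 cm, ȳ = 30.00 cm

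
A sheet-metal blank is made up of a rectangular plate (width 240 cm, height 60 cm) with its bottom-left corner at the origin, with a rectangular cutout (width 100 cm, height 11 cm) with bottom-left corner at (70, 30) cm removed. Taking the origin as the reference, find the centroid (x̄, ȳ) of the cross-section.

Part | A | x̄ᵢ | ȳᵢ | A·x̄ᵢ | A·ȳᵢ
plate | 14400.00 | 120.00 | 30.00 | 1728000.00 | 432000.00
hole | -1100.00 | 120.00 | 35.50 | -132000.00 | -39050.00
Σ | 13300.00 |  |  | 1596000.00 | 392950.00
x̄ = 1596000.00 / 13300.00 = 120.00 cm
ȳ = 392950.00 / 13300.00 = 29.55 cm

x̄ = 120.00 cm, ȳ = 29.55 cm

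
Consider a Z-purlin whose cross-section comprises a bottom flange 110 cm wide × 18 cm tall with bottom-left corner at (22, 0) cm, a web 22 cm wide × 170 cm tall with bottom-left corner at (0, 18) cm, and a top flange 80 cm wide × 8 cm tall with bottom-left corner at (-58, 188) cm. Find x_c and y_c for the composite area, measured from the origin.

bottom flange: A = 110 × 18 = 1980.00, centroid at (77.00, 9.00).
web: A = 22 × 170 = 3740.00, centroid at (11.00, 103.00).
top flange: A = 80 × 8 = 640.00, centroid at (-18.00, 192.00).
ΣA = 6360.00 cm², ΣAx_c = 182080.00 cm³, ΣAy_c = 525920.00 cm³.
x_c = 182080.00/6360.00 = 28.63 cm; y_c = 525920.00/6360.00 = 82.69 cm.

x_c = 28.63 cm, y_c = 82.69 cm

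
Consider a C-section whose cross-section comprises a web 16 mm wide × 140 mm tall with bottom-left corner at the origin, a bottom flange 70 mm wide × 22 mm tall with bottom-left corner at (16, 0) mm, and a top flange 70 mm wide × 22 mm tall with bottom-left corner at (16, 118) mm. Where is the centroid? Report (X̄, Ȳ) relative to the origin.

web: A = 16 × 140 = 2240.00, centroid at (8.00, 70.00).
bottom flange: A = 70 × 22 = 1540.00, centroid at (51.00, 11.00).
top flange: A = 70 × 22 = 1540.00, centroid at (51.00, 129.00).
ΣA = 5320.00 mm²
ΣAX̄ = (2240.00)(8.00) + (1540.00)(51.00) + (1540.00)(51.00) = 175000.00 mm³
ΣAȲ = (2240.00)(70.00) + (1540.00)(11.00) + (1540.00)(129.00) = 372400.00 mm³
X̄ = 175000.00 / 5320.00 = 32.89 mm
Ȳ = 372400.00 / 5320.00 = 70.00 mm

X̄ = 32.89 mm, Ȳ = 70.00 mm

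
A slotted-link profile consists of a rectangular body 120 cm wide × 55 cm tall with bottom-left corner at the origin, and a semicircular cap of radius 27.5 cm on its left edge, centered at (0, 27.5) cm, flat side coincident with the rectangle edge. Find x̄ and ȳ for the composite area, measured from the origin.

x̄ = 49.07 cm, ȳ = 27.50 cm

rectangular body: A = 120 × 55 = 6600.00, centroid at (60.00, 27.50).
semicircular end: A = ½π·27.5² = 1187.91, centroid at (-11.67, 27.50).
ΣA = 7787.91 cm²
ΣAx̄ = (6600.00)(60.00) + (1187.91)(-11.67) = 382135.42 cm³
ΣAȳ = (6600.00)(27.50) + (1187.91)(27.50) = 214167.65 cm³
x̄ = 382135.42 / 7787.91 = 49.07 cm
ȳ = 214167.65 / 7787.91 = 27.50 cm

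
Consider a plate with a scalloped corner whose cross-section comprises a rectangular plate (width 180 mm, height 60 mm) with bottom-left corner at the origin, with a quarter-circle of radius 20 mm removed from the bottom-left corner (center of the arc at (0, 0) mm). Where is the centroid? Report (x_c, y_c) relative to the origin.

x_c = 92.44 mm, y_c = 30.64 mm

plate: A = 180 × 60 = 10800.00, centroid at (90.00, 30.00).
removed quarter-circle: A = −¼π·20² = -314.16, centroid at (8.49, 8.49).
ΣA = 10485.84 mm², ΣAx_c = 969333.33 mm³, ΣAy_c = 321333.33 mm³.
x_c = 969333.33/10485.84 = 92.44 mm; y_c = 321333.33/10485.84 = 30.64 mm.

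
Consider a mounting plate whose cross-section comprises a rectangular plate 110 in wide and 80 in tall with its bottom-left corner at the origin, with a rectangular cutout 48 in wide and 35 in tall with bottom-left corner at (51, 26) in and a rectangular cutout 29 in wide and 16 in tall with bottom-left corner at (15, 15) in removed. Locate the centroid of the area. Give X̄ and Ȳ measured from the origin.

X̄ = 51.73 in, Ȳ = 40.30 in

plate: A = 110 × 80 = 8800.00, centroid at (55.00, 40.00).
hole 1: A = −(48 × 35) = -1680.00, centroid at (75.00, 43.50).
hole 2: A = −(29 × 16) = -464.00, centroid at (29.50, 23.00).
ΣA = 6656.00 in², ΣAX̄ = 344312.00 in³, ΣAȲ = 268248.00 in³.
X̄ = 344312.00/6656.00 = 51.73 in; Ȳ = 268248.00/6656.00 = 40.30 in.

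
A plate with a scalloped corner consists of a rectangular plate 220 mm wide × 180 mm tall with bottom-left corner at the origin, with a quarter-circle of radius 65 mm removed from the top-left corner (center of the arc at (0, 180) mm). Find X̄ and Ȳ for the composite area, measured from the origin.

X̄ = 117.54 mm, Ȳ = 84.29 mm

Part | A | x̄ᵢ | ȳᵢ | A·x̄ᵢ | A·ȳᵢ
plate | 39600.00 | 110.00 | 90.00 | 4356000.00 | 3564000.00
removed quarter-circle | -3318.31 | 27.59 | 152.41 | -91541.67 | -505753.64
Σ | 36281.69 |  |  | 4264458.33 | 3058246.36
X̄ = 4264458.33 / 36281.69 = 117.54 mm
Ȳ = 3058246.36 / 36281.69 = 84.29 mm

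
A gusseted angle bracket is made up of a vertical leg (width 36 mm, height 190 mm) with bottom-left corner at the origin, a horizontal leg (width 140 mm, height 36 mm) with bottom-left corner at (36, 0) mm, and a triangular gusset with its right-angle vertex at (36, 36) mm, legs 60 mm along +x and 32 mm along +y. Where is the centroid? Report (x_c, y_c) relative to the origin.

vertical leg: A = 36 × 190 = 6840.00, centroid at (18.00, 95.00).
horizontal leg: A = 140 × 36 = 5040.00, centroid at (106.00, 18.00).
gusset: A = ½·60·32 = 960.00, centroid at (56.00, 46.67).
ΣA = 12840.00 mm²
ΣAx_c = (6840.00)(18.00) + (5040.00)(106.00) + (960.00)(56.00) = 711120.00 mm³
ΣAy_c = (6840.00)(95.00) + (5040.00)(18.00) + (960.00)(46.67) = 785320.00 mm³
x_c = 711120.00 / 12840.00 = 55.38 mm
y_c = 785320.00 / 12840.00 = 61.16 mm

x_c = 55.38 mm, y_c = 61.16 mm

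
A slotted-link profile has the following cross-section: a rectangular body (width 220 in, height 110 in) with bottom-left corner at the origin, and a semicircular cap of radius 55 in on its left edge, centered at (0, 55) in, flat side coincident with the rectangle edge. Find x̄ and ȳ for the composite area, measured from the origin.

rectangular body: A = 220 × 110 = 24200.00, centroid at (110.00, 55.00).
semicircular end: A = ½π·55² = 4751.66, centroid at (-23.34, 55.00).
ΣA = 28951.66 in², ΣAx̄ = 2551083.33 in³, ΣAȳ = 1592341.24 in³.
x̄ = 2551083.33/28951.66 = 88.12 in; ȳ = 1592341.24/28951.66 = 55.00 in.

x̄ = 88.12 in, ȳ = 55.00 in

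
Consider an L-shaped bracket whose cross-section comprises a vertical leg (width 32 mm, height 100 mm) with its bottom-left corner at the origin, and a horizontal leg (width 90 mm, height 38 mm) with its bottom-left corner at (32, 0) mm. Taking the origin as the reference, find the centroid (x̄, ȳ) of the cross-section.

x̄ = 47.51 mm, ȳ = 33.98 mm

vertical leg: A = 32 × 100 = 3200.00, centroid at (16.00, 50.00).
horizontal leg: A = 90 × 38 = 3420.00, centroid at (77.00, 19.00).
ΣA = 6620.00 mm²
ΣAx̄ = (3200.00)(16.00) + (3420.00)(77.00) = 314540.00 mm³
ΣAȳ = (3200.00)(50.00) + (3420.00)(19.00) = 224980.00 mm³
x̄ = 314540.00 / 6620.00 = 47.51 mm
ȳ = 224980.00 / 6620.00 = 33.98 mm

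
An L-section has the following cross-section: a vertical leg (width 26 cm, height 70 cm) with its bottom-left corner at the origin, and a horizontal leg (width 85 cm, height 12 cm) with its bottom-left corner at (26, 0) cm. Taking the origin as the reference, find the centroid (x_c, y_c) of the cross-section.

Part | A | x̄ᵢ | ȳᵢ | A·x̄ᵢ | A·ȳᵢ
vertical leg | 1820.00 | 13.00 | 35.00 | 23660.00 | 63700.00
horizontal leg | 1020.00 | 68.50 | 6.00 | 69870.00 | 6120.00
Σ | 2840.00 |  |  | 93530.00 | 69820.00
x_c = 93530.00 / 2840.00 = 32.93 cm
y_c = 69820.00 / 2840.00 = 24.58 cm

x_c = 32.93 cm, y_c = 24.58 cm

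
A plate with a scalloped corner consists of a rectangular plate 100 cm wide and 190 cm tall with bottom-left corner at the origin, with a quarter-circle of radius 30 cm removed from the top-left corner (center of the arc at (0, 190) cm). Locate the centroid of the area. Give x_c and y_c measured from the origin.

Part | A | x̄ᵢ | ȳᵢ | A·x̄ᵢ | A·ȳᵢ
plate | 19000.00 | 50.00 | 95.00 | 950000.00 | 1805000.00
removed quarter-circle | -706.86 | 12.73 | 177.27 | -9000.00 | -125303.09
Σ | 18293.14 |  |  | 941000.00 | 1679696.91
x_c = 941000.00 / 18293.14 = 51.44 cm
y_c = 1679696.91 / 18293.14 = 91.82 cm

x_c = 51.44 cm, y_c = 91.82 cm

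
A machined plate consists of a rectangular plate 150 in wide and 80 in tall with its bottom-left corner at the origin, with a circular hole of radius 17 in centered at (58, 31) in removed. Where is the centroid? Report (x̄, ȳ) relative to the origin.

x̄ = 76.39 in, ȳ = 40.74 in

Part | A | x̄ᵢ | ȳᵢ | A·x̄ᵢ | A·ȳᵢ
plate | 12000.00 | 75.00 | 40.00 | 900000.00 | 480000.00
hole | -907.92 | 58.00 | 31.00 | -52659.38 | -28145.53
Σ | 11092.08 |  |  | 847340.62 | 451854.47
x̄ = 847340.62 / 11092.08 = 76.39 in
ȳ = 451854.47 / 11092.08 = 40.74 in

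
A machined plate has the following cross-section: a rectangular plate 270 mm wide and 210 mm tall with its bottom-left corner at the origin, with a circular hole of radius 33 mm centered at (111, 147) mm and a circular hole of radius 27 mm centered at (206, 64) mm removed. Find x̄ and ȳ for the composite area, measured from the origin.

x̄ = 133.42 mm, ȳ = 104.02 mm

Part | A | x̄ᵢ | ȳᵢ | A·x̄ᵢ | A·ȳᵢ
plate | 56700.00 | 135.00 | 105.00 | 7654500.00 | 5953500.00
hole 1 | -3421.19 | 111.00 | 147.00 | -379752.58 | -502915.58
hole 2 | -2290.22 | 206.00 | 64.00 | -471785.54 | -146574.15
Σ | 50988.58 |  |  | 6802961.89 | 5304010.28
x̄ = 6802961.89 / 50988.58 = 133.42 mm
ȳ = 5304010.28 / 50988.58 = 104.02 mm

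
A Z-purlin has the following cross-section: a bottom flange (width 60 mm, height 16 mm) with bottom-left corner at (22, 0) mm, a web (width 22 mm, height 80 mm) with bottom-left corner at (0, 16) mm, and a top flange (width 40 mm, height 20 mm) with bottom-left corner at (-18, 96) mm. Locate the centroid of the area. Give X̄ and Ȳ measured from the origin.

Part | A | x̄ᵢ | ȳᵢ | A·x̄ᵢ | A·ȳᵢ
bottom flange | 960.00 | 52.00 | 8.00 | 49920.00 | 7680.00
web | 1760.00 | 11.00 | 56.00 | 19360.00 | 98560.00
top flange | 800.00 | 2.00 | 106.00 | 1600.00 | 84800.00
Σ | 3520.00 |  |  | 70880.00 | 191040.00
X̄ = 70880.00 / 3520.00 = 20.14 mm
Ȳ = 191040.00 / 3520.00 = 54.27 mm

X̄ = 20.14 mm, Ȳ = 54.27 mm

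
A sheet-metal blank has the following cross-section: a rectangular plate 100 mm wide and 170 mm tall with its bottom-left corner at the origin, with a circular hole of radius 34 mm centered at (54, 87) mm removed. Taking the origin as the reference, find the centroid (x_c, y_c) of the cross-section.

plate: A = 100 × 170 = 17000.00, centroid at (50.00, 85.00).
hole: A = −π·34² = -3631.68, centroid at (54.00, 87.00).
ΣA = 13368.32 mm²
ΣAx_c = (17000.00)(50.00) + (-3631.68)(54.00) = 653889.22 mm³
ΣAy_c = (17000.00)(85.00) + (-3631.68)(87.00) = 1129043.74 mm³
x_c = 653889.22 / 13368.32 = 48.91 mm
y_c = 1129043.74 / 13368.32 = 84.46 mm

x_c = 48.91 mm, y_c = 84.46 mm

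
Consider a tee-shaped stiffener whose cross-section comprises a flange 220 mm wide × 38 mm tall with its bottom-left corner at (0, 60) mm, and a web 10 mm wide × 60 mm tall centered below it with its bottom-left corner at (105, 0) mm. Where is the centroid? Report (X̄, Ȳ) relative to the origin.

X̄ = 110.00 mm, Ȳ = 75.72 mm

web: A = 10 × 60 = 600.00, centroid at (110.00, 30.00).
flange: A = 220 × 38 = 8360.00, centroid at (110.00, 79.00).
ΣA = 8960.00 mm², ΣAX̄ = 985600.00 mm³, ΣAȲ = 678440.00 mm³.
X̄ = 985600.00/8960.00 = 110.00 mm; Ȳ = 678440.00/8960.00 = 75.72 mm.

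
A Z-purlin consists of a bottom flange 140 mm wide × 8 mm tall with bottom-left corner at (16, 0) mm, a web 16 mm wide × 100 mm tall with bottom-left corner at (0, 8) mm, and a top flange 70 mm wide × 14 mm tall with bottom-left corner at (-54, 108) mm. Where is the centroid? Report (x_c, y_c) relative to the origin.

x_c = 24.46 mm, y_c = 56.75 mm

bottom flange: A = 140 × 8 = 1120.00, centroid at (86.00, 4.00).
web: A = 16 × 100 = 1600.00, centroid at (8.00, 58.00).
top flange: A = 70 × 14 = 980.00, centroid at (-19.00, 115.00).
ΣA = 3700.00 mm²
ΣAx_c = (1120.00)(86.00) + (1600.00)(8.00) + (980.00)(-19.00) = 90500.00 mm³
ΣAy_c = (1120.00)(4.00) + (1600.00)(58.00) + (980.00)(115.00) = 209980.00 mm³
x_c = 90500.00 / 3700.00 = 24.46 mm
y_c = 209980.00 / 3700.00 = 56.75 mm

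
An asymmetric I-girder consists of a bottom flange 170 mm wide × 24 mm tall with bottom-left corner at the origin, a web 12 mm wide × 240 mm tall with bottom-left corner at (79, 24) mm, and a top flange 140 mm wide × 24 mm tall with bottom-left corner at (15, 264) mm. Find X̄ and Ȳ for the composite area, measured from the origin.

Part | A | x̄ᵢ | ȳᵢ | A·x̄ᵢ | A·ȳᵢ
bottom flange | 4080.00 | 85.00 | 12.00 | 346800.00 | 48960.00
web | 2880.00 | 85.00 | 144.00 | 244800.00 | 414720.00
top flange | 3360.00 | 85.00 | 276.00 | 285600.00 | 927360.00
Σ | 10320.00 |  |  | 877200.00 | 1391040.00
X̄ = 877200.00 / 10320.00 = 85.00 mm
Ȳ = 1391040.00 / 10320.00 = 134.79 mm

X̄ = 85.00 mm, Ȳ = 134.79 mm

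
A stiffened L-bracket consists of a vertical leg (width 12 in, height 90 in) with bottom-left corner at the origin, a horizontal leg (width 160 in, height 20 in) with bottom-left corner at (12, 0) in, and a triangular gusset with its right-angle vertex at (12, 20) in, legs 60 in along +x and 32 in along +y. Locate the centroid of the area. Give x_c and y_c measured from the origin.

x_c = 63.28 in, y_c = 21.00 in

vertical leg: A = 12 × 90 = 1080.00, centroid at (6.00, 45.00).
horizontal leg: A = 160 × 20 = 3200.00, centroid at (92.00, 10.00).
gusset: A = ½·60·32 = 960.00, centroid at (32.00, 30.67).
ΣA = 5240.00 in², ΣAx_c = 331600.00 in³, ΣAy_c = 110040.00 in³.
x_c = 331600.00/5240.00 = 63.28 in; y_c = 110040.00/5240.00 = 21.00 in.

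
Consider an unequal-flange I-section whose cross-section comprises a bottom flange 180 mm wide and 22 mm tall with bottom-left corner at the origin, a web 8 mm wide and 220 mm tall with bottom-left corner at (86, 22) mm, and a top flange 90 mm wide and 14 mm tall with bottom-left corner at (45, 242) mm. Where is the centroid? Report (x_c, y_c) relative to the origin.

bottom flange: A = 180 × 22 = 3960.00, centroid at (90.00, 11.00).
web: A = 8 × 220 = 1760.00, centroid at (90.00, 132.00).
top flange: A = 90 × 14 = 1260.00, centroid at (90.00, 249.00).
ΣA = 6980.00 mm²
ΣAx_c = (3960.00)(90.00) + (1760.00)(90.00) + (1260.00)(90.00) = 628200.00 mm³
ΣAy_c = (3960.00)(11.00) + (1760.00)(132.00) + (1260.00)(249.00) = 589620.00 mm³
x_c = 628200.00 / 6980.00 = 90.00 mm
y_c = 589620.00 / 6980.00 = 84.47 mm

x_c = 90.00 mm, y_c = 84.47 mm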